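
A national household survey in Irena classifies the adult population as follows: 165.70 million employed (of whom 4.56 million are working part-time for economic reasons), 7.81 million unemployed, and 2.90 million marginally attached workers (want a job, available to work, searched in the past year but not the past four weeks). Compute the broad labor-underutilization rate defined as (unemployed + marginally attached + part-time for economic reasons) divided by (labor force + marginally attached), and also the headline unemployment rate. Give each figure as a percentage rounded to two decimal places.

Broad underutilization rate ≈ 8.66%; headline unemployment rate ≈ 4.50%.

Labor force = 165.70 + 7.81 = 173.51 million.
Numerator = 7.81 + 2.90 + 4.56 = 15.27 million.
Denominator = 173.51 + 2.90 = 176.41 million.
Broad rate = 15.27 / 176.41 = 8.66%.
Headline unemployment rate = 7.81 / 173.51 = 4.50%.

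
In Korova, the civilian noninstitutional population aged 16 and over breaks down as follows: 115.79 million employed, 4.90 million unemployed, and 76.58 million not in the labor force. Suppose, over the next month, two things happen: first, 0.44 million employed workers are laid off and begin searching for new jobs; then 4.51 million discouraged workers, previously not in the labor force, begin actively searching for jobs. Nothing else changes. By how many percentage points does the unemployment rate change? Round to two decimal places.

Initially, labor force = 115.79 + 4.90 = 120.69 million, so u = 4.90/120.69 = 4.06%.
After the first change, employed falls and unemployed rises by 0.44; labor force unchanged → E = 115.35, U = 5.34, labor force = 120.69 million.
After the second change, unemployed and labor force both rise by 4.51 → E = 115.35, U = 9.85, labor force = 125.20 million.
New unemployment rate = 9.85 / 125.20 = 7.87%.
Change = 7.87% − 4.06% = +3.81 percentage points.

The unemployment rate changes by +3.81 percentage points.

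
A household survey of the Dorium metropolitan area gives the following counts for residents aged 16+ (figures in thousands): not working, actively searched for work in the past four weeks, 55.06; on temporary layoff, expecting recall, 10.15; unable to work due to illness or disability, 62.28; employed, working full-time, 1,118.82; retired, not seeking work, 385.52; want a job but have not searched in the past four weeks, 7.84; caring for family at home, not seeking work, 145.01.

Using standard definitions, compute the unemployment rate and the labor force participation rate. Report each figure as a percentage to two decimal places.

Employed = 1,118.82 thousand.
Unemployed = 55.06 + 10.15 = 65.21 thousand (jobless and actively searching, or on temporary layoff).
Labor force = 1,118.82 + 65.21 = 1,184.03 thousand.
Not in labor force = 62.28 + 385.52 + 7.84 + 145.01 = 600.65 thousand (those not working and not actively searching are outside the labor force — including those who want a job but have given up searching).
Civilian working-age population = 1,184.03 + 600.65 = 1,784.68 thousand.
Unemployment rate = 65.21 / 1,184.03 = 5.51%.
Labor force participation rate = 1,184.03 / 1,784.68 = 66.34%.

Unemployment rate ≈ 5.51%; labor force participation rate ≈ 66.34%.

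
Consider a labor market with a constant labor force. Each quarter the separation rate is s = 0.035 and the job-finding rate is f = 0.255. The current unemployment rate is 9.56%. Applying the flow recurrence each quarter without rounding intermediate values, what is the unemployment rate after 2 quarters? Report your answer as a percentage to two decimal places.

Unemployment rate after two quarters ≈ 10.80%.

With a fixed labor force, u_{t+1} = u_t + s·(1−u_t) − f·u_t = u_t·(1−s−f) + s.
Here 1−s−f = 0.710 and s = 0.035.
u_1 = 0.095600 × 0.710 + 0.035 = 0.102876.
u_2 = 0.102876 × 0.710 + 0.035 = 0.108042.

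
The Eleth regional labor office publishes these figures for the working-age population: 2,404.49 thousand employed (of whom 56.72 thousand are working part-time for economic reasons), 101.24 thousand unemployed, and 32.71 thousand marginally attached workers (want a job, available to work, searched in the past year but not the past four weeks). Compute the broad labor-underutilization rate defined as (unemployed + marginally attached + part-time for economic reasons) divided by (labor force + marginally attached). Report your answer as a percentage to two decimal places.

Labor force = 2,404.49 + 101.24 = 2,505.73 thousand.
Numerator = 101.24 + 32.71 + 56.72 = 190.67 thousand.
Denominator = 2,505.73 + 32.71 = 2,538.44 thousand.
Broad rate = 190.67 / 2,538.44 = 7.51%.

Broad underutilization rate ≈ 7.51%.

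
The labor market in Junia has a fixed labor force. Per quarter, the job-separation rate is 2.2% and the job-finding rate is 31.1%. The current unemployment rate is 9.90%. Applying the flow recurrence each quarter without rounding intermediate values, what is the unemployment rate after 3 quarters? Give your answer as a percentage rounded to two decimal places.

With a fixed labor force, u_{t+1} = u_t + s·(1−u_t) − f·u_t = u_t·(1−s−f) + s.
Here 1−s−f = 0.667 and s = 0.022.
u_1 = 0.099000 × 0.667 + 0.022 = 0.088033.
u_2 = 0.088033 × 0.667 + 0.022 = 0.080718.
u_3 = 0.080718 × 0.667 + 0.022 = 0.075839.

Unemployment rate after three quarters ≈ 7.58%.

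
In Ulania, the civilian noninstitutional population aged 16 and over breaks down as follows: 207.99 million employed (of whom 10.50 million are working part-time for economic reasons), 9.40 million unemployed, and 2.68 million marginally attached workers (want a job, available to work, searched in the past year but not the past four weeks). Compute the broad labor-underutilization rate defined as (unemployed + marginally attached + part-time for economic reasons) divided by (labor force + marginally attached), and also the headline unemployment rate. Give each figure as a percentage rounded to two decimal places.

Labor force = 207.99 + 9.40 = 217.39 million.
Numerator = 9.40 + 2.68 + 10.50 = 22.58 million.
Denominator = 217.39 + 2.68 = 220.07 million.
Broad rate = 22.58 / 220.07 = 10.26%.
Headline unemployment rate = 9.40 / 217.39 = 4.32%.

Broad underutilization rate ≈ 10.26%; headline unemployment rate ≈ 4.32%.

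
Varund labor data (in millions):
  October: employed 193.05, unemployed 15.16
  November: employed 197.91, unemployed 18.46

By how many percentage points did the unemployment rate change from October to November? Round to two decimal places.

The unemployment rate changed by +1.25 percentage points.

October: labor force = 193.05 + 15.16 = 208.21; u = 15.16/208.21 = 7.28%.
November: labor force = 197.91 + 18.46 = 216.37; u = 18.46/216.37 = 8.53%.
Change = 8.53% − 7.28% = +1.25 pp.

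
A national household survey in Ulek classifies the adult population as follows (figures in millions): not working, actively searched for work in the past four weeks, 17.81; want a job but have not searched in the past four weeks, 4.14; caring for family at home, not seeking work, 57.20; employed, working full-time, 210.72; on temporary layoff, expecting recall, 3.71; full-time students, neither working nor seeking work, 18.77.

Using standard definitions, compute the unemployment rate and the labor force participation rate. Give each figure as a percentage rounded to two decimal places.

Unemployment rate ≈ 9.27%; labor force participation rate ≈ 74.35%.

Employed = 210.72 million.
Unemployed = 17.81 + 3.71 = 21.52 million (jobless and actively searching, or on temporary layoff).
Labor force = 210.72 + 21.52 = 232.24 million.
Not in labor force = 4.14 + 57.20 + 18.77 = 80.11 million (those not working and not actively searching are outside the labor force — including those who want a job but have given up searching).
Civilian working-age population = 232.24 + 80.11 = 312.35 million.
Unemployment rate = 21.52 / 232.24 = 9.27%.
Labor force participation rate = 232.24 / 312.35 = 74.35%.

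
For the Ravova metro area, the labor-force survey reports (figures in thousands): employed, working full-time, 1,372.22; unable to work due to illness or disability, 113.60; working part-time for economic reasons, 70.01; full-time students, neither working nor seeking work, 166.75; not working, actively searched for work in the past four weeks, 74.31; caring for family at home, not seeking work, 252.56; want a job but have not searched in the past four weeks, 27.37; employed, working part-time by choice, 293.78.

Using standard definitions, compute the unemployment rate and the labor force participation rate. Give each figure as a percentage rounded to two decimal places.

Employed = 1,372.22 + 70.01 + 293.78 = 1,736.01 thousand (anyone who worked, including part-time for economic reasons, counts as employed).
Unemployed = 74.31 thousand.
Labor force = 1,736.01 + 74.31 = 1,810.32 thousand.
Not in labor force = 113.60 + 166.75 + 252.56 + 27.37 = 560.28 thousand (those not working and not actively searching are outside the labor force — including those who want a job but have given up searching).
Civilian working-age population = 1,810.32 + 560.28 = 2,370.60 thousand.
Unemployment rate = 74.31 / 1,810.32 = 4.10%.
Labor force participation rate = 1,810.32 / 2,370.60 = 76.37%.

Unemployment rate ≈ 4.10%; labor force participation rate ≈ 76.37%.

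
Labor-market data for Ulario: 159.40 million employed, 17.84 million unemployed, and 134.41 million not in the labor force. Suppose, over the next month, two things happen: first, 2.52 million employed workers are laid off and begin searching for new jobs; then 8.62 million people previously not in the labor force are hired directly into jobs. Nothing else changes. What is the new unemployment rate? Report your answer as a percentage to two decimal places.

New unemployment rate ≈ 10.95%.

Initially, labor force = 159.40 + 17.84 = 177.24 million, so u = 17.84/177.24 = 10.07%.
After the first change, employed falls and unemployed rises by 2.52; labor force unchanged → E = 156.88, U = 20.36, labor force = 177.24 million.
After the second change, employed and labor force both rise by 8.62; unemployed unchanged → E = 165.50, U = 20.36, labor force = 185.86 million.
New unemployment rate = 20.36 / 185.86 = 10.95%.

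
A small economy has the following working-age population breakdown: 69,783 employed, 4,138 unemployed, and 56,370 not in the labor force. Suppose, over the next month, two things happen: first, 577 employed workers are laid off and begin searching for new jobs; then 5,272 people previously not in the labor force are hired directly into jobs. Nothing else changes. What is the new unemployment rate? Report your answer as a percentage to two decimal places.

New unemployment rate ≈ 5.95%.

Initially, labor force = 69,783 + 4,138 = 73,921, so u = 4,138/73,921 = 5.60%.
After the first change, employed falls and unemployed rises by 577; labor force unchanged → E = 69,206, U = 4,715, labor force = 73,921.
After the second change, employed and labor force both rise by 5,272; unemployed unchanged → E = 74,478, U = 4,715, labor force = 79,193.
New unemployment rate = 4,715 / 79,193 = 5.95%.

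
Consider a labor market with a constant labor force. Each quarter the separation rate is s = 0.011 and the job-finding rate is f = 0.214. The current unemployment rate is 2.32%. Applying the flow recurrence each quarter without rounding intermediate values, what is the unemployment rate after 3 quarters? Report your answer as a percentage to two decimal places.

With a fixed labor force, u_{t+1} = u_t + s·(1−u_t) − f·u_t = u_t·(1−s−f) + s.
Here 1−s−f = 0.775 and s = 0.011.
u_1 = 0.023200 × 0.775 + 0.011 = 0.028980.
u_2 = 0.028980 × 0.775 + 0.011 = 0.033460.
u_3 = 0.033460 × 0.775 + 0.011 = 0.036931.

Unemployment rate after three quarters ≈ 3.69%.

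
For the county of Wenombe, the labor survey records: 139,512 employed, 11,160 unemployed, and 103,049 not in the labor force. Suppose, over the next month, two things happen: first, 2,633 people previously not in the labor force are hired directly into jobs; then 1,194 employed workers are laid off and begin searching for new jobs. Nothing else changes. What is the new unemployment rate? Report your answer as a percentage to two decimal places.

New unemployment rate ≈ 8.06%.

Initially, labor force = 139,512 + 11,160 = 150,672, so u = 11,160/150,672 = 7.41%.
After the first change, employed and labor force both rise by 2,633; unemployed unchanged → E = 142,145, U = 11,160, labor force = 153,305.
After the second change, employed falls and unemployed rises by 1,194; labor force unchanged → E = 140,951, U = 12,354, labor force = 153,305.
New unemployment rate = 12,354 / 153,305 = 8.06%.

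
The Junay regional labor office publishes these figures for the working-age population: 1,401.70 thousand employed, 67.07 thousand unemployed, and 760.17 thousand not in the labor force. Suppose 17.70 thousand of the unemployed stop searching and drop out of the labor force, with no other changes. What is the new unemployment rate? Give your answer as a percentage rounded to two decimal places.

Initially, labor force = 1,401.70 + 67.07 = 1,468.77 thousand, so u = 67.07/1,468.77 = 4.57%.
After the change, unemployed and labor force both fall by 17.70 → E = 1,401.70, U = 49.37, labor force = 1,451.07 thousand.
New unemployment rate = 49.37 / 1,451.07 = 3.40%.

New unemployment rate ≈ 3.40%.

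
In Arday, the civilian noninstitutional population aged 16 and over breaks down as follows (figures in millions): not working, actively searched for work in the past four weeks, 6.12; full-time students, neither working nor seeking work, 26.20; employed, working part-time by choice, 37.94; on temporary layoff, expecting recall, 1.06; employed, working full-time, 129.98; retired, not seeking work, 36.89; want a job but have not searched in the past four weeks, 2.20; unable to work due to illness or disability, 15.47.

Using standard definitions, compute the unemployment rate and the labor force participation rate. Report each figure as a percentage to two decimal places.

Employed = 37.94 + 129.98 = 167.92 million.
Unemployed = 6.12 + 1.06 = 7.18 million (jobless and actively searching, or on temporary layoff).
Labor force = 167.92 + 7.18 = 175.10 million.
Not in labor force = 26.20 + 36.89 + 2.20 + 15.47 = 80.76 million (those not working and not actively searching are outside the labor force — including those who want a job but have given up searching).
Civilian working-age population = 175.10 + 80.76 = 255.86 million.
Unemployment rate = 7.18 / 175.10 = 4.10%.
Labor force participation rate = 175.10 / 255.86 = 68.44%.

Unemployment rate ≈ 4.10%; labor force participation rate ≈ 68.44%.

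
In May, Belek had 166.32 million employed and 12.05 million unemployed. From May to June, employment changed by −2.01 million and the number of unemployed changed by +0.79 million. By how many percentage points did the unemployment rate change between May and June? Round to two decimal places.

May: labor force = 166.32 + 12.05 = 178.37; u = 12.05/178.37 = 6.76%.
June: labor force = 164.31 + 12.84 = 177.15; u = 12.84/177.15 = 7.25%.
Change = 7.25% − 6.76% = +0.49 pp.

The unemployment rate changed by +0.49 percentage points.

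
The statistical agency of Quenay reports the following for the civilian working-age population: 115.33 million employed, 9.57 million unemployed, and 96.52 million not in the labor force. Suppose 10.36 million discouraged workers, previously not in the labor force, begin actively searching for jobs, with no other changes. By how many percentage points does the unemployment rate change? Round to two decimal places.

Initially, labor force = 115.33 + 9.57 = 124.90 million, so u = 9.57/124.90 = 7.66%.
After the change, unemployed and labor force both rise by 10.36 → E = 115.33, U = 19.93, labor force = 135.26 million.
New unemployment rate = 19.93 / 135.26 = 14.73%.
Change = 14.73% − 7.66% = +7.07 percentage points.

The unemployment rate changes by +7.07 percentage points.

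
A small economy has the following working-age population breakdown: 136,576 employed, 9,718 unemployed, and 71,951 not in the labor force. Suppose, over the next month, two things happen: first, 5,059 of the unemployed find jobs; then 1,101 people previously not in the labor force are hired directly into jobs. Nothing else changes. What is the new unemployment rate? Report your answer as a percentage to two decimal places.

New unemployment rate ≈ 3.16%.

Initially, labor force = 136,576 + 9,718 = 146,294, so u = 9,718/146,294 = 6.64%.
After the first change, unemployed falls and employed rises by 5,059; labor force unchanged → E = 141,635, U = 4,659, labor force = 146,294.
After the second change, employed and labor force both rise by 1,101; unemployed unchanged → E = 142,736, U = 4,659, labor force = 147,395.
New unemployment rate = 4,659 / 147,395 = 3.16%.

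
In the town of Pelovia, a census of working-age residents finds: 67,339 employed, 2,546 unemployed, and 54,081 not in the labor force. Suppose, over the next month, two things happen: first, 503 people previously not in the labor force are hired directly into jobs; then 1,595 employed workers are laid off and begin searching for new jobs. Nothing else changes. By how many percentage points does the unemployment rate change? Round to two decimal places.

Initially, labor force = 67,339 + 2,546 = 69,885, so u = 2,546/69,885 = 3.64%.
After the first change, employed and labor force both rise by 503; unemployed unchanged → E = 67,842, U = 2,546, labor force = 70,388.
After the second change, employed falls and unemployed rises by 1,595; labor force unchanged → E = 66,247, U = 4,141, labor force = 70,388.
New unemployment rate = 4,141 / 70,388 = 5.88%.
Change = 5.88% − 3.64% = +2.24 percentage points.

The unemployment rate changes by +2.24 percentage points.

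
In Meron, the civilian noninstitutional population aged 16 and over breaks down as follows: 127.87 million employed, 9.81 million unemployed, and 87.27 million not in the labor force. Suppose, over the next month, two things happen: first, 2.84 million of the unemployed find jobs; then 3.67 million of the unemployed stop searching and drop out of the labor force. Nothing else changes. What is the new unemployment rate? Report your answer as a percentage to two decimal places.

New unemployment rate ≈ 2.46%.

Initially, labor force = 127.87 + 9.81 = 137.68 million, so u = 9.81/137.68 = 7.13%.
After the first change, unemployed falls and employed rises by 2.84; labor force unchanged → E = 130.71, U = 6.97, labor force = 137.68 million.
After the second change, unemployed and labor force both fall by 3.67 → E = 130.71, U = 3.30, labor force = 134.01 million.
New unemployment rate = 3.30 / 134.01 = 2.46%.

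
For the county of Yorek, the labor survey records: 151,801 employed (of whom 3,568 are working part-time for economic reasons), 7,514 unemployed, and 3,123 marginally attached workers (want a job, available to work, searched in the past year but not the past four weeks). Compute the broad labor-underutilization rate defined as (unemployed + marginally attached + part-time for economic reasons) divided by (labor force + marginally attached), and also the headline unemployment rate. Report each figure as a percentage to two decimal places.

Labor force = 151,801 + 7,514 = 159,315.
Numerator = 7,514 + 3,123 + 3,568 = 14,205.
Denominator = 159,315 + 3,123 = 162,438.
Broad rate = 14,205 / 162,438 = 8.74%.
Headline unemployment rate = 7,514 / 159,315 = 4.72%.

Broad underutilization rate ≈ 8.74%; headline unemployment rate ≈ 4.72%.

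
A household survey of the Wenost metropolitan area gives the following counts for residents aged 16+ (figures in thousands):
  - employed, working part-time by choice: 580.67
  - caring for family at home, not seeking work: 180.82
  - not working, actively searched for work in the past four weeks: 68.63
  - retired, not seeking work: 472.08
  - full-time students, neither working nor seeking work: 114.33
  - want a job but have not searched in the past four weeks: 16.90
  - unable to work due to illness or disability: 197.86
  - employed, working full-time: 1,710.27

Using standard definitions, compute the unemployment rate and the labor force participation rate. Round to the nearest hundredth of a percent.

Unemployment rate ≈ 2.91%; labor force participation rate ≈ 70.61%.

Employed = 580.67 + 1,710.27 = 2,290.94 thousand.
Unemployed = 68.63 thousand.
Labor force = 2,290.94 + 68.63 = 2,359.57 thousand.
Not in labor force = 180.82 + 472.08 + 114.33 + 16.90 + 197.86 = 981.99 thousand (those not working and not actively searching are outside the labor force — including those who want a job but have given up searching).
Civilian working-age population = 2,359.57 + 981.99 = 3,341.56 thousand.
Unemployment rate = 68.63 / 2,359.57 = 2.91%.
Labor force participation rate = 2,359.57 / 3,341.56 = 70.61%.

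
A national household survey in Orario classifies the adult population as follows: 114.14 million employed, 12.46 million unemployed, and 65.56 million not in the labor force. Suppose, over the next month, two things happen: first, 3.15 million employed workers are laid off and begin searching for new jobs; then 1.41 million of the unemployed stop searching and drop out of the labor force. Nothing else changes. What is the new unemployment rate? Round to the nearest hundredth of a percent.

Initially, labor force = 114.14 + 12.46 = 126.60 million, so u = 12.46/126.60 = 9.84%.
After the first change, employed falls and unemployed rises by 3.15; labor force unchanged → E = 110.99, U = 15.61, labor force = 126.60 million.
After the second change, unemployed and labor force both fall by 1.41 → E = 110.99, U = 14.20, labor force = 125.19 million.
New unemployment rate = 14.20 / 125.19 = 11.34%.

New unemployment rate ≈ 11.34%.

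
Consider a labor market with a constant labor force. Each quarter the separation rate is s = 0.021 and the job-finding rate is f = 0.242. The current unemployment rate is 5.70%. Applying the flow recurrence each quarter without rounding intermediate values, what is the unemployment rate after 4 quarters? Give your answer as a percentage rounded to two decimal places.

Unemployment rate after four quarters ≈ 7.31%.

With a fixed labor force, u_{t+1} = u_t + s·(1−u_t) − f·u_t = u_t·(1−s−f) + s.
Here 1−s−f = 0.737 and s = 0.021.
u_1 = 0.057000 × 0.737 + 0.021 = 0.063009.
u_2 = 0.063009 × 0.737 + 0.021 = 0.067438.
u_3 = 0.067438 × 0.737 + 0.021 = 0.070702.
u_4 = 0.070702 × 0.737 + 0.021 = 0.073107.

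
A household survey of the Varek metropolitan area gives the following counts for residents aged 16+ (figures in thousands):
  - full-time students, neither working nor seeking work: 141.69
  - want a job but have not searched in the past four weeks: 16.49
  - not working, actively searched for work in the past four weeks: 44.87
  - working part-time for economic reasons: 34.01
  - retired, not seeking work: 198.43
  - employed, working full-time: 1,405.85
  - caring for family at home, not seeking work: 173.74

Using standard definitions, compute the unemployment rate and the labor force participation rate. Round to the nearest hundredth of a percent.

Unemployment rate ≈ 3.02%; labor force participation rate ≈ 73.68%.

Employed = 34.01 + 1,405.85 = 1,439.86 thousand (anyone who worked, including part-time for economic reasons, counts as employed).
Unemployed = 44.87 thousand.
Labor force = 1,439.86 + 44.87 = 1,484.73 thousand.
Not in labor force = 141.69 + 16.49 + 198.43 + 173.74 = 530.35 thousand (those not working and not actively searching are outside the labor force — including those who want a job but have given up searching).
Civilian working-age population = 1,484.73 + 530.35 = 2,015.08 thousand.
Unemployment rate = 44.87 / 1,484.73 = 3.02%.
Labor force participation rate = 1,484.73 / 2,015.08 = 73.68%.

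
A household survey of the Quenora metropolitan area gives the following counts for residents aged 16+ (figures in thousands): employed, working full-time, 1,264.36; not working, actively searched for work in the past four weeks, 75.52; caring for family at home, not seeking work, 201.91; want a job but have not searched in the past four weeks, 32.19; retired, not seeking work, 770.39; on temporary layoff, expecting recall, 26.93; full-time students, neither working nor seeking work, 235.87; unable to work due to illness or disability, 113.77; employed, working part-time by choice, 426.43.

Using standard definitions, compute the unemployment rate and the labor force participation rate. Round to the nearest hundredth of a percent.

Employed = 1,264.36 + 426.43 = 1,690.79 thousand.
Unemployed = 75.52 + 26.93 = 102.45 thousand (jobless and actively searching, or on temporary layoff).
Labor force = 1,690.79 + 102.45 = 1,793.24 thousand.
Not in labor force = 201.91 + 32.19 + 770.39 + 235.87 + 113.77 = 1,354.13 thousand (those not working and not actively searching are outside the labor force — including those who want a job but have given up searching).
Civilian working-age population = 1,793.24 + 1,354.13 = 3,147.37 thousand.
Unemployment rate = 102.45 / 1,793.24 = 5.71%.
Labor force participation rate = 1,793.24 / 3,147.37 = 56.98%.

Unemployment rate ≈ 5.71%; labor force participation rate ≈ 56.98%.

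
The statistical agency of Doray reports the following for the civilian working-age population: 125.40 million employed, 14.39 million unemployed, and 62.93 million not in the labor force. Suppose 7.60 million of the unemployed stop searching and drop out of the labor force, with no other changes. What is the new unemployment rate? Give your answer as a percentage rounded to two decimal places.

New unemployment rate ≈ 5.14%.

Initially, labor force = 125.40 + 14.39 = 139.79 million, so u = 14.39/139.79 = 10.29%.
After the change, unemployed and labor force both fall by 7.60 → E = 125.40, U = 6.79, labor force = 132.19 million.
New unemployment rate = 6.79 / 132.19 = 5.14%.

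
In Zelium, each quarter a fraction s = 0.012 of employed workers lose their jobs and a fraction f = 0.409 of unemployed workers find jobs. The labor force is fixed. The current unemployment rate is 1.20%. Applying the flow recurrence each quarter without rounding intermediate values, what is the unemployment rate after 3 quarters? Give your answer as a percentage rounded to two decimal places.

With a fixed labor force, u_{t+1} = u_t + s·(1−u_t) − f·u_t = u_t·(1−s−f) + s.
Here 1−s−f = 0.579 and s = 0.012.
u_1 = 0.012000 × 0.579 + 0.012 = 0.018948.
u_2 = 0.018948 × 0.579 + 0.012 = 0.022971.
u_3 = 0.022971 × 0.579 + 0.012 = 0.025300.

Unemployment rate after three quarters ≈ 2.53%.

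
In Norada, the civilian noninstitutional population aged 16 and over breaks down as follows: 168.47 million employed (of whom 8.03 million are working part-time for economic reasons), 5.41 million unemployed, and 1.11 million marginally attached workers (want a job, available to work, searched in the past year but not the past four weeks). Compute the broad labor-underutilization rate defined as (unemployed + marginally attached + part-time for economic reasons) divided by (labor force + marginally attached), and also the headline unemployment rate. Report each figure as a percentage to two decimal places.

Broad underutilization rate ≈ 8.31%; headline unemployment rate ≈ 3.11%.

Labor force = 168.47 + 5.41 = 173.88 million.
Numerator = 5.41 + 1.11 + 8.03 = 14.55 million.
Denominator = 173.88 + 1.11 = 174.99 million.
Broad rate = 14.55 / 174.99 = 8.31%.
Headline unemployment rate = 5.41 / 173.88 = 3.11%.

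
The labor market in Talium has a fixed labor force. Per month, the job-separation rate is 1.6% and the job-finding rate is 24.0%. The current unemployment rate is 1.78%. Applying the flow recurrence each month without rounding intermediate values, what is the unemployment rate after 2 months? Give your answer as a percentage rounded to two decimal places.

With a fixed labor force, u_{t+1} = u_t + s·(1−u_t) − f·u_t = u_t·(1−s−f) + s.
Here 1−s−f = 0.744 and s = 0.016.
u_1 = 0.017800 × 0.744 + 0.016 = 0.029243.
u_2 = 0.029243 × 0.744 + 0.016 = 0.037757.

Unemployment rate after two months ≈ 3.78%.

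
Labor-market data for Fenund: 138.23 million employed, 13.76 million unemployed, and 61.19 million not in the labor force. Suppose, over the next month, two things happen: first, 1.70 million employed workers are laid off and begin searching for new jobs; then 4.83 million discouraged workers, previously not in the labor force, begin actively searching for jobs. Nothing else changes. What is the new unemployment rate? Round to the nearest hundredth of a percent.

New unemployment rate ≈ 12.94%.

Initially, labor force = 138.23 + 13.76 = 151.99 million, so u = 13.76/151.99 = 9.05%.
After the first change, employed falls and unemployed rises by 1.70; labor force unchanged → E = 136.53, U = 15.46, labor force = 151.99 million.
After the second change, unemployed and labor force both rise by 4.83 → E = 136.53, U = 20.29, labor force = 156.82 million.
New unemployment rate = 20.29 / 156.82 = 12.94%.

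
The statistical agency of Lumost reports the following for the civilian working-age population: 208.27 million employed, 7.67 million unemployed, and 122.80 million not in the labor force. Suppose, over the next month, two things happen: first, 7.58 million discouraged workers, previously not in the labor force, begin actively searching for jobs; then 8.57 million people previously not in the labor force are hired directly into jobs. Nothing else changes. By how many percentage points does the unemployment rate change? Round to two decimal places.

The unemployment rate changes by +3.02 percentage points.

Initially, labor force = 208.27 + 7.67 = 215.94 million, so u = 7.67/215.94 = 3.55%.
After the first change, unemployed and labor force both rise by 7.58 → E = 208.27, U = 15.25, labor force = 223.52 million.
After the second change, employed and labor force both rise by 8.57; unemployed unchanged → E = 216.84, U = 15.25, labor force = 232.09 million.
New unemployment rate = 15.25 / 232.09 = 6.57%.
Change = 6.57% − 3.55% = +3.02 percentage points.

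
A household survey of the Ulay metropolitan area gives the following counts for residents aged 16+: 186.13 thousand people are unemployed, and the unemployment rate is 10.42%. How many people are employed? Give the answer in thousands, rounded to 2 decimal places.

Labor force = U / u = 186.13 / 0.1042 ≈ 1,786.28 thousand.
Employed = labor force − unemployed = 1,786.28 − 186.13 = 1,600.15 thousand.

About 1,600.15 thousand are employed.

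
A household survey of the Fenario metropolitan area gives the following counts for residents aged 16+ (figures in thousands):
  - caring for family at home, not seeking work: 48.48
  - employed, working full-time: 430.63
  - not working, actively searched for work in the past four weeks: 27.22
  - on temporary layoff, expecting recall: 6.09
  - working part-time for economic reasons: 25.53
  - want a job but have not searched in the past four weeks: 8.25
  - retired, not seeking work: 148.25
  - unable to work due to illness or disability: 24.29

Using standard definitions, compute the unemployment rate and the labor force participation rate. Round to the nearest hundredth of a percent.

Unemployment rate ≈ 6.81%; labor force participation rate ≈ 68.10%.

Employed = 430.63 + 25.53 = 456.16 thousand (anyone who worked, including part-time for economic reasons, counts as employed).
Unemployed = 27.22 + 6.09 = 33.31 thousand (jobless and actively searching, or on temporary layoff).
Labor force = 456.16 + 33.31 = 489.47 thousand.
Not in labor force = 48.48 + 8.25 + 148.25 + 24.29 = 229.27 thousand (those not working and not actively searching are outside the labor force — including those who want a job but have given up searching).
Civilian working-age population = 489.47 + 229.27 = 718.74 thousand.
Unemployment rate = 33.31 / 489.47 = 6.81%.
Labor force participation rate = 489.47 / 718.74 = 68.10%.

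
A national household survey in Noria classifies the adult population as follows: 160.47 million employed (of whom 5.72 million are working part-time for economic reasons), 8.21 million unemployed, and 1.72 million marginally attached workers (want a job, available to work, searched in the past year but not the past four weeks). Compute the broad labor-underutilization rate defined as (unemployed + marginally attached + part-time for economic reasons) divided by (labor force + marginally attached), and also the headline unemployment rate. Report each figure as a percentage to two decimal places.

Broad underutilization rate ≈ 9.18%; headline unemployment rate ≈ 4.87%.

Labor force = 160.47 + 8.21 = 168.68 million.
Numerator = 8.21 + 1.72 + 5.72 = 15.65 million.
Denominator = 168.68 + 1.72 = 170.40 million.
Broad rate = 15.65 / 170.40 = 9.18%.
Headline unemployment rate = 8.21 / 168.68 = 4.87%.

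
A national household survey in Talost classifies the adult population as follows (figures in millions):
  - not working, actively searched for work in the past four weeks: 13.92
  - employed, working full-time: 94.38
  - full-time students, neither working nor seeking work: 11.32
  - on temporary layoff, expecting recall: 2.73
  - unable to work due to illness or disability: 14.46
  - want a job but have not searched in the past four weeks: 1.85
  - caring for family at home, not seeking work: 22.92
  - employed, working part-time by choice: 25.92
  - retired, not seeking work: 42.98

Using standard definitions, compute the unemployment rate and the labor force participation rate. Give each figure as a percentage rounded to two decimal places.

Unemployment rate ≈ 12.16%; labor force participation rate ≈ 59.42%.

Employed = 94.38 + 25.92 = 120.30 million.
Unemployed = 13.92 + 2.73 = 16.65 million (jobless and actively searching, or on temporary layoff).
Labor force = 120.30 + 16.65 = 136.95 million.
Not in labor force = 11.32 + 14.46 + 1.85 + 22.92 + 42.98 = 93.53 million (those not working and not actively searching are outside the labor force — including those who want a job but have given up searching).
Civilian working-age population = 136.95 + 93.53 = 230.48 million.
Unemployment rate = 16.65 / 136.95 = 12.16%.
Labor force participation rate = 136.95 / 230.48 = 59.42%.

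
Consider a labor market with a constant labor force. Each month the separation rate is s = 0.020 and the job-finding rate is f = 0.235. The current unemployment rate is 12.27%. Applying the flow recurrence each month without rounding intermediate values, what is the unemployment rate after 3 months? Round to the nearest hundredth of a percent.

With a fixed labor force, u_{t+1} = u_t + s·(1−u_t) − f·u_t = u_t·(1−s−f) + s.
Here 1−s−f = 0.745 and s = 0.020.
u_1 = 0.122700 × 0.745 + 0.020 = 0.111412.
u_2 = 0.111412 × 0.745 + 0.020 = 0.103002.
u_3 = 0.103002 × 0.745 + 0.020 = 0.096736.

Unemployment rate after three months ≈ 9.67%.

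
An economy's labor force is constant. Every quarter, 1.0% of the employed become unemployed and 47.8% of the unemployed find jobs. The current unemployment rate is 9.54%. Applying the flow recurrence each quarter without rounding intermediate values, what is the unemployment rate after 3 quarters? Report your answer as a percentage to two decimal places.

Unemployment rate after three quarters ≈ 3.05%.

With a fixed labor force, u_{t+1} = u_t + s·(1−u_t) − f·u_t = u_t·(1−s−f) + s.
Here 1−s−f = 0.512 and s = 0.010.
u_1 = 0.095400 × 0.512 + 0.010 = 0.058845.
u_2 = 0.058845 × 0.512 + 0.010 = 0.040129.
u_3 = 0.040129 × 0.512 + 0.010 = 0.030546.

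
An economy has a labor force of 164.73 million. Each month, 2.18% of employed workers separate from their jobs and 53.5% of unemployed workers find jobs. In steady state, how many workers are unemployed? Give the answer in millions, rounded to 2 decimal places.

Steady-state unemployment rate u* = s/(s+f) = 2.18/(2.18+53.5) = 0.039152.
Unemployed = u* × labor force = 0.039152 × 164.73 ≈ 6.45 million.

About 6.45 million are unemployed in steady state.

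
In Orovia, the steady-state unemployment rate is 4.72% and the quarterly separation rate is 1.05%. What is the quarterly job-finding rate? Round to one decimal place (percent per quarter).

Job-finding rate ≈ 21.2% per quarter.

From u* = s/(s+f): f = s·(1−u)/u.
f = 1.05 × (1 − 0.0472) / 0.0472 = 1.0004 / 0.0472 ≈ 21.2% per quarter.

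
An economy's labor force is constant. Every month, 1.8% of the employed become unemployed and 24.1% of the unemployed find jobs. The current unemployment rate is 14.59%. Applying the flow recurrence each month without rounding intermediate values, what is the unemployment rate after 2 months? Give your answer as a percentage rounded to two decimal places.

With a fixed labor force, u_{t+1} = u_t + s·(1−u_t) − f·u_t = u_t·(1−s−f) + s.
Here 1−s−f = 0.741 and s = 0.018.
u_1 = 0.145900 × 0.741 + 0.018 = 0.126112.
u_2 = 0.126112 × 0.741 + 0.018 = 0.111449.

Unemployment rate after two months ≈ 11.14%.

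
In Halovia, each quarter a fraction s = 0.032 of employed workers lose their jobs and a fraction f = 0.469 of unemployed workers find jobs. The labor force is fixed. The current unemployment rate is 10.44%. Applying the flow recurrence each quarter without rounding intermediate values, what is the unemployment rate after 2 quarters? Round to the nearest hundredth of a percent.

Unemployment rate after two quarters ≈ 7.40%.

With a fixed labor force, u_{t+1} = u_t + s·(1−u_t) − f·u_t = u_t·(1−s−f) + s.
Here 1−s−f = 0.499 and s = 0.032.
u_1 = 0.104400 × 0.499 + 0.032 = 0.084096.
u_2 = 0.084096 × 0.499 + 0.032 = 0.073964.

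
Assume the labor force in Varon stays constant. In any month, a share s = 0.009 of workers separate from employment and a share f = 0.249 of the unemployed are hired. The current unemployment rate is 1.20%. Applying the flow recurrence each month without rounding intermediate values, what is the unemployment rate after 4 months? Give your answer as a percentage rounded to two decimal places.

Unemployment rate after four months ≈ 2.79%.

With a fixed labor force, u_{t+1} = u_t + s·(1−u_t) − f·u_t = u_t·(1−s−f) + s.
Here 1−s−f = 0.742 and s = 0.009.
u_1 = 0.012000 × 0.742 + 0.009 = 0.017904.
u_2 = 0.017904 × 0.742 + 0.009 = 0.022285.
u_3 = 0.022285 × 0.742 + 0.009 = 0.025535.
u_4 = 0.025535 × 0.742 + 0.009 = 0.027947.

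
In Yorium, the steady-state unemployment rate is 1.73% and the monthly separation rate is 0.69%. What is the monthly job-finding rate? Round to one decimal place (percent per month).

From u* = s/(s+f): f = s·(1−u)/u.
f = 0.69 × (1 − 0.0173) / 0.0173 = 0.6781 / 0.0173 ≈ 39.2% per month.

Job-finding rate ≈ 39.2% per month.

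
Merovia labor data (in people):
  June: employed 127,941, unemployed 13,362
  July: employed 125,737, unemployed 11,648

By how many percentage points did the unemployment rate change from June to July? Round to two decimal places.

The unemployment rate changed by −0.98 percentage points.

June: labor force = 127,941 + 13,362 = 141,303; u = 13,362/141,303 = 9.46%.
July: labor force = 125,737 + 11,648 = 137,385; u = 11,648/137,385 = 8.48%.
Change = 8.48% − 9.46% = −0.98 pp.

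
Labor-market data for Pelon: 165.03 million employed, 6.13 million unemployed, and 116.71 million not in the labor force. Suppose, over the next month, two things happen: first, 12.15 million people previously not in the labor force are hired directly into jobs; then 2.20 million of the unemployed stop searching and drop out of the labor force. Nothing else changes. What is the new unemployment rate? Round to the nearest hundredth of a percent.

New unemployment rate ≈ 2.17%.

Initially, labor force = 165.03 + 6.13 = 171.16 million, so u = 6.13/171.16 = 3.58%.
After the first change, employed and labor force both rise by 12.15; unemployed unchanged → E = 177.18, U = 6.13, labor force = 183.31 million.
After the second change, unemployed and labor force both fall by 2.20 → E = 177.18, U = 3.93, labor force = 181.11 million.
New unemployment rate = 3.93 / 181.11 = 2.17%.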